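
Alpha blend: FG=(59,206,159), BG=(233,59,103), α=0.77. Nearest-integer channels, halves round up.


C = α×F + (1-α)×B, with 1-α = 0.23
R: 0.77×59 + 0.23×233 = 45.43 + 53.59 = 99.02 → 99
G: 0.77×206 + 0.23×59 = 158.62 + 13.57 = 172.19 → 172
B: 0.77×159 + 0.23×103 = 122.43 + 23.69 = 146.12 → 146
= RGB(99, 172, 146)


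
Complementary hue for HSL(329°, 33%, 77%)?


Complement = opposite side of color wheel = hue + 180°
H' = (329 + 180) mod 360 = 149°
S and L unchanged.
= HSL(149°, 33%, 77%)


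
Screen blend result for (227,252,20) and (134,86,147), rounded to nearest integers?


Screen: C = 255 - (255-A)×(255-B)/255, rounded to nearest integer
R: 255 - (255-227)×(255-134)/255 = 255 - 3388/255 ≈ 255 - 13.286 = 241.714 → 242
G: 255 - (255-252)×(255-86)/255 = 255 - 507/255 ≈ 255 - 1.988 = 253.012 → 253
B: 255 - (255-20)×(255-147)/255 = 255 - 25380/255 ≈ 255 - 99.529 = 155.471 → 155
= RGB(242, 253, 155)


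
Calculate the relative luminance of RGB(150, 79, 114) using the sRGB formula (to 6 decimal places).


Linearize each channel (sRGB transfer function): c = v/255; c_lin = c/12.92 if c ≤ 0.04045, else ((c+0.055)/1.055)^2.4
  R: 150/255 ≈ 0.588235 > 0.04045 → ((0.588235+0.055)/1.055)^2.4 ≈ 0.304987
  G: 79/255 ≈ 0.309804 > 0.04045 → ((0.309804+0.055)/1.055)^2.4 ≈ 0.078187
  B: 114/255 ≈ 0.447059 > 0.04045 → ((0.447059+0.055)/1.055)^2.4 ≈ 0.168269
R_lin = 0.304987, G_lin = 0.078187, B_lin = 0.168269
L = 0.2126×R + 0.7152×G + 0.0722×B
L = 0.2126×0.304987 + 0.7152×0.078187 + 0.0722×0.168269
L ≈ 0.132909


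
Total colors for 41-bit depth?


Colors = 2^bits = 2^41
= 2,199,023,255,552 colors


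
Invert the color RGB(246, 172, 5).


Invert: (255-R, 255-G, 255-B)
R: 255-246 = 9
G: 255-172 = 83
B: 255-5 = 250
= RGB(9, 83, 250)


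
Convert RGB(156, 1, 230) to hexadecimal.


R = 156 → 9C (hex)
G = 1 → 01 (hex)
B = 230 → E6 (hex)
Hex = #9C01E6


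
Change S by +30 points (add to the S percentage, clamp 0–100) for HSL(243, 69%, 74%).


Original S = 69%
Adjustment = +30 percentage points
New S = 69 + (30) = 99
Clamp to [0, 100] → 99
= HSL(243°, 99%, 74%)


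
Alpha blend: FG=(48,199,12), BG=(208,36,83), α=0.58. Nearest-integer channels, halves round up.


C = α×F + (1-α)×B, with 1-α = 0.42
R: 0.58×48 + 0.42×208 = 27.84 + 87.36 = 115.20 → 115
G: 0.58×199 + 0.42×36 = 115.42 + 15.12 = 130.54 → 131
B: 0.58×12 + 0.42×83 = 6.96 + 34.86 = 41.82 → 42
= RGB(115, 131, 42)


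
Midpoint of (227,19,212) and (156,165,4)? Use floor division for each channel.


Midpoint: each channel = ⌊(C₁+C₂)/2⌋
R: ⌊(227+156)/2⌋ = 191
G: ⌊(19+165)/2⌋ = 92
B: ⌊(212+4)/2⌋ = 108
= RGB(191, 92, 108)


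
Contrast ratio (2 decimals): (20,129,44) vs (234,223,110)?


Linearize each sRGB channel c=v/255: c/12.92 if c ≤ 0.04045 else ((c+0.055)/1.055)^2.4
L = 0.2126×R_lin + 0.7152×G_lin + 0.0722×B_lin
Color 1 (20,129,44):
  R=20: 20/255≈0.0784 > 0.04045 → ((0.0784+0.055)/1.055)^2.4 ≈ 0.00700
  G=129: 129/255≈0.5059 > 0.04045 → ((0.5059+0.055)/1.055)^2.4 ≈ 0.21953
  B=44: 44/255≈0.1725 > 0.04045 → ((0.1725+0.055)/1.055)^2.4 ≈ 0.02519
  L1 = 0.2126×0.00700 + 0.7152×0.21953 + 0.0722×0.02519 ≈ 0.16031
Color 2 (234,223,110):
  R=234: 234/255≈0.9176 > 0.04045 → ((0.9176+0.055)/1.055)^2.4 ≈ 0.82279
  G=223: 223/255≈0.8745 > 0.04045 → ((0.8745+0.055)/1.055)^2.4 ≈ 0.73791
  B=110: 110/255≈0.4314 > 0.04045 → ((0.4314+0.055)/1.055)^2.4 ≈ 0.15593
  L2 = 0.2126×0.82279 + 0.7152×0.73791 + 0.0722×0.15593 ≈ 0.71394
Lighter = 0.71394, Darker = 0.16031
Ratio = (L_lighter + 0.05) / (L_darker + 0.05)
Ratio = (0.71394 + 0.05) / (0.16031 + 0.05) = 0.76394 / 0.21031 ≈ 3.6324
Ratio ≈ 3.63:1


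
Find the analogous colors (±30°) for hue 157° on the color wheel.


Base hue: 157°
Left analog: (157 - 30) mod 360 = 127°
Right analog: (157 + 30) mod 360 = 187°
Analogous hues = 127° and 187°


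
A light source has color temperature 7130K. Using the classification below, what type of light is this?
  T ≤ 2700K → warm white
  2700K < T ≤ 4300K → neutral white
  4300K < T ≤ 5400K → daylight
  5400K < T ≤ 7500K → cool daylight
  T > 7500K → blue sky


Temperature: 7130K
5400K < 7130K ≤ 7500K → cool daylight
Classification: cool daylight


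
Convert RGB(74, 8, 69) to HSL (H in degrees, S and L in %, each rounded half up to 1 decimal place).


Normalize: R'=74/255≈0.2902, G'=8/255≈0.0314, B'=69/255≈0.2706
Max=74/255, Min=8/255, Δ=Max-Min=66/255
L = (Max+Min)/2 = (74+8)/510 = 82/510 = 0.16078… → L = 16.1%
L ≤ 0.5 → S = Δ/(Max+Min) = 66/(74+8) = 66/82 = 0.80487… → S = 80.5%
(the 1/255 factors cancel in S and H, so raw channel differences can be used)
Max is R' → H = 60 × (((G-B)/Δ) mod 6) = 60 × (((8-69)/66) mod 6)
  (-61)/66 = -0.9242…; negative, so add 6 → 5.0757…
  H = 60 × 5.0757… = 304.545…° → H = 304.5°
= HSL(304.5°, 80.5%, 16.1%)


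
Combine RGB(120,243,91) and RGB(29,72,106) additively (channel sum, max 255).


Additive: each channel = min(255, C₁+C₂)
R: 120+29 = 149 → 149
G: 243+72 = 315 → 255
B: 91+106 = 197 → 197
= RGB(149, 255, 197)


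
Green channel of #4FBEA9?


Color: #4FBEA9
R = 4F = 79
G = BE = 190
B = A9 = 169
Green = 190


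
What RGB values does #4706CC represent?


47 → 71 (R)
06 → 6 (G)
CC → 204 (B)
= RGB(71, 6, 204)


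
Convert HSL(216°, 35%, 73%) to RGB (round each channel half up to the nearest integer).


H=216°, S=0.35, L=0.73
C = (1-|2L-1|)×S = (1-|0.46|)×0.35 = 0.189
H' = H/60 = 216/60 ≈ 3.6000; X = C×(1-|H' mod 2 - 1|) = 0.0756
m = L - C/2 = 0.73 - 0.0945 = 0.6355
Sector ⌊H'⌋ = 3 → (R',G',B') = (0.0, 0.0756, 0.189)
RGB = ((R'+m)×255, (G'+m)×255, (B'+m)×255) = (162.0525, 181.3305, 210.2475)
Round half up → RGB(162, 181, 210)


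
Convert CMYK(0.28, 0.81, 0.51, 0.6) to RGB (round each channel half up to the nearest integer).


R = 255 × (1-C) × (1-K) = 255 × 0.72 × 0.40 = 73.44 → 73
G = 255 × (1-M) × (1-K) = 255 × 0.19 × 0.40 = 19.38 → 19
B = 255 × (1-Y) × (1-K) = 255 × 0.49 × 0.40 = 49.98 → 50
= RGB(73, 19, 50)


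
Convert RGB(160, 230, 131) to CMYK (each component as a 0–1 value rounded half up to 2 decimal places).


R'=160/255≈0.6275, G'=230/255≈0.9020, B'=131/255≈0.5137
K = 1 - max(R',G',B') = 1 - 230/255 = 25/255 = 0.09803… → 0.10
(1-R'-K)/(1-K) simplifies to (max-R)/max with max = 230:
C = (230-160)/230 = 70/230 = 0.30434… → 0.30
M = (230-230)/230 = 0/230 = 0 → 0.00
Y = (230-131)/230 = 99/230 = 0.43043… → 0.43
= CMYK(0.30, 0.00, 0.43, 0.10)


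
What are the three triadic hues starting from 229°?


Triadic: equally spaced at 120° intervals
H1 = 229°
H2 = (229 + 120) mod 360 = 349°
H3 = (229 + 240) mod 360 = 109°
Triadic = 229°, 349°, 109°


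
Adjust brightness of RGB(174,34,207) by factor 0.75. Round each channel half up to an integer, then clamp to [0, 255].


Multiply each channel by 0.75, round half up, clamp to [0, 255]
R: 174×0.75 = 130.5 → round → 131
G: 34×0.75 = 25.5 → round → 26
B: 207×0.75 = 155.25 → round → 155
= RGB(131, 26, 155)


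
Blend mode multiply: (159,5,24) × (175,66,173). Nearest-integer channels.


Multiply: C = A×B/255, rounded to nearest integer
R: 159×175/255 = 27825/255 ≈ 109.118 → 109
G: 5×66/255 = 330/255 ≈ 1.294 → 1
B: 24×173/255 = 4152/255 ≈ 16.282 → 16
= RGB(109, 1, 16)


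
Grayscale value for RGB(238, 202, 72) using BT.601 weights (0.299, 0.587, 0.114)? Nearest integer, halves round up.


Gray = 0.299×R + 0.587×G + 0.114×B
Gray = 0.299×238 + 0.587×202 + 0.114×72
Gray = 71.162 + 118.574 + 8.208
Gray = 197.944 → round half up → 198
Gray = 198


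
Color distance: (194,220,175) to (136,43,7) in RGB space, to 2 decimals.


d = √[(R₁-R₂)² + (G₁-G₂)² + (B₁-B₂)²]
d = √[(194-136)² + (220-43)² + (175-7)²]
d = √[3364 + 31329 + 28224]
d = √62917
d ≈ 250.83


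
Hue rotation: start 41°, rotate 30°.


New hue = (H + rotation) mod 360
New hue = (41 + 30) mod 360
= 71 mod 360
= 71°


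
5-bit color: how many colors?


Colors = 2^bits = 2^5
= 32 colors


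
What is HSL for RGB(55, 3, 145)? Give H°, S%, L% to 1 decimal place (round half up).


Normalize: R'=55/255≈0.2157, G'=3/255≈0.0118, B'=145/255≈0.5686
Max=145/255, Min=3/255, Δ=Max-Min=142/255
L = (Max+Min)/2 = (145+3)/510 = 148/510 = 0.29019… → L = 29.0%
L ≤ 0.5 → S = Δ/(Max+Min) = 142/(145+3) = 142/148 = 0.95945… → S = 95.9%
(the 1/255 factors cancel in S and H, so raw channel differences can be used)
Max is B' → H = 60 × ((R-G)/Δ + 4) = 60 × ((55-3)/142 + 4)
  52/142 + 4 = 0.3661… + 4 = 4.3661…
  H = 60 × 4.3661… = 261.971…° → H = 262.0°
= HSL(262.0°, 95.9%, 29.0%)


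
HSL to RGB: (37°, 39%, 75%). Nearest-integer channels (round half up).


H=37°, S=0.39, L=0.75
C = (1-|2L-1|)×S = (1-|0.50|)×0.39 = 0.195
H' = H/60 = 37/60 ≈ 0.6167; X = C×(1-|H' mod 2 - 1|) = 0.12025
m = L - C/2 = 0.75 - 0.0975 = 0.6525
Sector ⌊H'⌋ = 0 → (R',G',B') = (0.195, 0.12025, 0.0)
RGB = ((R'+m)×255, (G'+m)×255, (B'+m)×255) = (216.1125, 197.05125, 166.3875)
Round half up → RGB(216, 197, 166)


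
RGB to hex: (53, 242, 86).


R = 53 → 35 (hex)
G = 242 → F2 (hex)
B = 86 → 56 (hex)
Hex = #35F256


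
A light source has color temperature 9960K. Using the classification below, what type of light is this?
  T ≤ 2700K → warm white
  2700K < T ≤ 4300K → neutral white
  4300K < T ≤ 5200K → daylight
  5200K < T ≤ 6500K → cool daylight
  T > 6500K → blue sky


Temperature: 9960K
9960K > 6500K → blue sky
Classification: blue sky


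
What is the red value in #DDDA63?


Color: #DDDA63
R = DD = 221
G = DA = 218
B = 63 = 99
Red = 221


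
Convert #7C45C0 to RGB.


7C → 124 (R)
45 → 69 (G)
C0 → 192 (B)
= RGB(124, 69, 192)


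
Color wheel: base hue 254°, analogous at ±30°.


Base hue: 254°
Left analog: (254 - 30) mod 360 = 224°
Right analog: (254 + 30) mod 360 = 284°
Analogous hues = 224° and 284°


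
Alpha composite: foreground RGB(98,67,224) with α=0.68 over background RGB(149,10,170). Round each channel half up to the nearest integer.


C = α×F + (1-α)×B, with 1-α = 0.32
R: 0.68×98 + 0.32×149 = 66.64 + 47.68 = 114.32 → 114
G: 0.68×67 + 0.32×10 = 45.56 + 3.20 = 48.76 → 49
B: 0.68×224 + 0.32×170 = 152.32 + 54.40 = 206.72 → 207
= RGB(114, 49, 207)


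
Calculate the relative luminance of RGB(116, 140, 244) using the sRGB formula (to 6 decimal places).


Linearize each channel (sRGB transfer function): c = v/255; c_lin = c/12.92 if c ≤ 0.04045, else ((c+0.055)/1.055)^2.4
  R: 116/255 ≈ 0.454902 > 0.04045 → ((0.454902+0.055)/1.055)^2.4 ≈ 0.174647
  G: 140/255 ≈ 0.549020 > 0.04045 → ((0.549020+0.055)/1.055)^2.4 ≈ 0.262251
  B: 244/255 ≈ 0.956863 > 0.04045 → ((0.956863+0.055)/1.055)^2.4 ≈ 0.904661
R_lin = 0.174647, G_lin = 0.262251, B_lin = 0.904661
L = 0.2126×R + 0.7152×G + 0.0722×B
L = 0.2126×0.174647 + 0.7152×0.262251 + 0.0722×0.904661
L ≈ 0.290008


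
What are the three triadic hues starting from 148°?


Triadic: equally spaced at 120° intervals
H1 = 148°
H2 = (148 + 120) mod 360 = 268°
H3 = (148 + 240) mod 360 = 28°
Triadic = 148°, 268°, 28°


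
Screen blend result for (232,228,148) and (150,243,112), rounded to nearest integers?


Screen: C = 255 - (255-A)×(255-B)/255, rounded to nearest integer
R: 255 - (255-232)×(255-150)/255 = 255 - 2415/255 ≈ 255 - 9.471 = 245.529 → 246
G: 255 - (255-228)×(255-243)/255 = 255 - 324/255 ≈ 255 - 1.271 = 253.729 → 254
B: 255 - (255-148)×(255-112)/255 = 255 - 15301/255 ≈ 255 - 60.004 = 194.996 → 195
= RGB(246, 254, 195)


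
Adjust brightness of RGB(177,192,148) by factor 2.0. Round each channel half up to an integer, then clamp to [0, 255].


Multiply each channel by 2.0, round half up, clamp to [0, 255]
R: 177×2.0 = 354 → clamp → 255
G: 192×2.0 = 384 → clamp → 255
B: 148×2.0 = 296 → clamp → 255
= RGB(255, 255, 255)


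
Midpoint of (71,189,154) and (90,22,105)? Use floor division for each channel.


Midpoint: each channel = ⌊(C₁+C₂)/2⌋
R: ⌊(71+90)/2⌋ = 80
G: ⌊(189+22)/2⌋ = 105
B: ⌊(154+105)/2⌋ = 129
= RGB(80, 105, 129)


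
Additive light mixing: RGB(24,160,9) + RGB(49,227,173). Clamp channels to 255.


Additive: each channel = min(255, C₁+C₂)
R: 24+49 = 73 → 73
G: 160+227 = 387 → 255
B: 9+173 = 182 → 182
= RGB(73, 255, 182)


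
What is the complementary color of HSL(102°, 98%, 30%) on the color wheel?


Complement = opposite side of color wheel = hue + 180°
H' = (102 + 180) mod 360 = 282°
S and L unchanged.
= HSL(282°, 98%, 30%)


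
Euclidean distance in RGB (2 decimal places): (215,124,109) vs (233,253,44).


d = √[(R₁-R₂)² + (G₁-G₂)² + (B₁-B₂)²]
d = √[(215-233)² + (124-253)² + (109-44)²]
d = √[324 + 16641 + 4225]
d = √21190
d ≈ 145.57


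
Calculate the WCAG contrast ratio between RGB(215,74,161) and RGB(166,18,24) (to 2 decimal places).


Linearize each sRGB channel c=v/255: c/12.92 if c ≤ 0.04045 else ((c+0.055)/1.055)^2.4
L = 0.2126×R_lin + 0.7152×G_lin + 0.0722×B_lin
Color 1 (215,74,161):
  R=215: 215/255≈0.8431 > 0.04045 → ((0.8431+0.055)/1.055)^2.4 ≈ 0.67954
  G=74: 74/255≈0.2902 > 0.04045 → ((0.2902+0.055)/1.055)^2.4 ≈ 0.06848
  B=161: 161/255≈0.6314 > 0.04045 → ((0.6314+0.055)/1.055)^2.4 ≈ 0.35640
  L1 = 0.2126×0.67954 + 0.7152×0.06848 + 0.0722×0.35640 ≈ 0.21918
Color 2 (166,18,24):
  R=166: 166/255≈0.6510 > 0.04045 → ((0.6510+0.055)/1.055)^2.4 ≈ 0.38133
  G=18: 18/255≈0.0706 > 0.04045 → ((0.0706+0.055)/1.055)^2.4 ≈ 0.00605
  B=24: 24/255≈0.0941 > 0.04045 → ((0.0941+0.055)/1.055)^2.4 ≈ 0.00913
  L2 = 0.2126×0.38133 + 0.7152×0.00605 + 0.0722×0.00913 ≈ 0.08606
Lighter = 0.21918, Darker = 0.08606
Ratio = (L_lighter + 0.05) / (L_darker + 0.05)
Ratio = (0.21918 + 0.05) / (0.08606 + 0.05) = 0.26918 / 0.13606 ≈ 1.9784
Ratio ≈ 1.98:1


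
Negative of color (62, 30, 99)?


Invert: (255-R, 255-G, 255-B)
R: 255-62 = 193
G: 255-30 = 225
B: 255-99 = 156
= RGB(193, 225, 156)


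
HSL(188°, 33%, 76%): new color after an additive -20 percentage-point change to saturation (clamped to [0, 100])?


Original S = 33%
Adjustment = -20 percentage points
New S = 33 + (-20) = 13
Clamp to [0, 100] → 13
= HSL(188°, 13%, 76%)


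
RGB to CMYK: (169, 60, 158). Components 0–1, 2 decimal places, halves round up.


R'=169/255≈0.6627, G'=60/255≈0.2353, B'=158/255≈0.6196
K = 1 - max(R',G',B') = 1 - 169/255 = 86/255 = 0.33725… → 0.34
(1-R'-K)/(1-K) simplifies to (max-R)/max with max = 169:
C = (169-169)/169 = 0/169 = 0 → 0.00
M = (169-60)/169 = 109/169 = 0.64497… → 0.64
Y = (169-158)/169 = 11/169 = 0.06508… → 0.07
= CMYK(0.00, 0.64, 0.07, 0.34)


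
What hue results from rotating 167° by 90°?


New hue = (H + rotation) mod 360
New hue = (167 + 90) mod 360
= 257 mod 360
= 257°


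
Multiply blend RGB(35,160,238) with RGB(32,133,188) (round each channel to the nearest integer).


Multiply: C = A×B/255, rounded to nearest integer
R: 35×32/255 = 1120/255 ≈ 4.392 → 4
G: 160×133/255 = 21280/255 ≈ 83.451 → 83
B: 238×188/255 = 44744/255 ≈ 175.467 → 175
= RGB(4, 83, 175)


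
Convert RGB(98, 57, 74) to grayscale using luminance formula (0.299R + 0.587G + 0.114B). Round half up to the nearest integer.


Gray = 0.299×R + 0.587×G + 0.114×B
Gray = 0.299×98 + 0.587×57 + 0.114×74
Gray = 29.302 + 33.459 + 8.436
Gray = 71.197 → round half up → 71
Gray = 71


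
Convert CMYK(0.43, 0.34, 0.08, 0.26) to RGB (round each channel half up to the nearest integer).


R = 255 × (1-C) × (1-K) = 255 × 0.57 × 0.74 = 107.559 → 108
G = 255 × (1-M) × (1-K) = 255 × 0.66 × 0.74 = 124.542 → 125
B = 255 × (1-Y) × (1-K) = 255 × 0.92 × 0.74 = 173.604 → 174
= RGB(108, 125, 174)


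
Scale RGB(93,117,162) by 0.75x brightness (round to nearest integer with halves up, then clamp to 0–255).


Multiply each channel by 0.75, round half up, clamp to [0, 255]
R: 93×0.75 = 69.75 → round → 70
G: 117×0.75 = 87.75 → round → 88
B: 162×0.75 = 121.5 → round → 122
= RGB(70, 88, 122)


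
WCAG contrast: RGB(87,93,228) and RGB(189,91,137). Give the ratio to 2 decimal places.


Linearize each sRGB channel c=v/255: c/12.92 if c ≤ 0.04045 else ((c+0.055)/1.055)^2.4
L = 0.2126×R_lin + 0.7152×G_lin + 0.0722×B_lin
Color 1 (87,93,228):
  R=87: 87/255≈0.3412 > 0.04045 → ((0.3412+0.055)/1.055)^2.4 ≈ 0.09531
  G=93: 93/255≈0.3647 > 0.04045 → ((0.3647+0.055)/1.055)^2.4 ≈ 0.10946
  B=228: 228/255≈0.8941 > 0.04045 → ((0.8941+0.055)/1.055)^2.4 ≈ 0.77582
  L1 = 0.2126×0.09531 + 0.7152×0.10946 + 0.0722×0.77582 ≈ 0.15456
Color 2 (189,91,137):
  R=189: 189/255≈0.7412 > 0.04045 → ((0.7412+0.055)/1.055)^2.4 ≈ 0.50888
  G=91: 91/255≈0.3569 > 0.04045 → ((0.3569+0.055)/1.055)^2.4 ≈ 0.10462
  B=137: 137/255≈0.5373 > 0.04045 → ((0.5373+0.055)/1.055)^2.4 ≈ 0.25016
  L2 = 0.2126×0.50888 + 0.7152×0.10462 + 0.0722×0.25016 ≈ 0.20107
Lighter = 0.20107, Darker = 0.15456
Ratio = (L_lighter + 0.05) / (L_darker + 0.05)
Ratio = (0.20107 + 0.05) / (0.15456 + 0.05) = 0.25107 / 0.20456 ≈ 1.2273
Ratio ≈ 1.23:1


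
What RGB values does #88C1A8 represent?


88 → 136 (R)
C1 → 193 (G)
A8 → 168 (B)
= RGB(136, 193, 168)


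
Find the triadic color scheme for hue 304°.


Triadic: equally spaced at 120° intervals
H1 = 304°
H2 = (304 + 120) mod 360 = 64°
H3 = (304 + 240) mod 360 = 184°
Triadic = 304°, 64°, 184°


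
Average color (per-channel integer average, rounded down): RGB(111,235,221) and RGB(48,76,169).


Midpoint: each channel = ⌊(C₁+C₂)/2⌋
R: ⌊(111+48)/2⌋ = 79
G: ⌊(235+76)/2⌋ = 155
B: ⌊(221+169)/2⌋ = 195
= RGB(79, 155, 195)


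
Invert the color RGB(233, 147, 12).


Invert: (255-R, 255-G, 255-B)
R: 255-233 = 22
G: 255-147 = 108
B: 255-12 = 243
= RGB(22, 108, 243)


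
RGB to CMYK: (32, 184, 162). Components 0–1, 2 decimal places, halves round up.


R'=32/255≈0.1255, G'=184/255≈0.7216, B'=162/255≈0.6353
K = 1 - max(R',G',B') = 1 - 184/255 = 71/255 = 0.27843… → 0.28
(1-R'-K)/(1-K) simplifies to (max-R)/max with max = 184:
C = (184-32)/184 = 152/184 = 0.82608… → 0.83
M = (184-184)/184 = 0/184 = 0 → 0.00
Y = (184-162)/184 = 22/184 = 0.11956… → 0.12
= CMYK(0.83, 0.00, 0.12, 0.28)


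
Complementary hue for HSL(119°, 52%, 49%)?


Complement = opposite side of color wheel = hue + 180°
H' = (119 + 180) mod 360 = 299°
S and L unchanged.
= HSL(299°, 52%, 49%)


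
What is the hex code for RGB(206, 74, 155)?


R = 206 → CE (hex)
G = 74 → 4A (hex)
B = 155 → 9B (hex)
Hex = #CE4A9B


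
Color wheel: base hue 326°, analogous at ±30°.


Base hue: 326°
Left analog: (326 - 30) mod 360 = 296°
Right analog: (326 + 30) mod 360 = 356°
Analogous hues = 296° and 356°


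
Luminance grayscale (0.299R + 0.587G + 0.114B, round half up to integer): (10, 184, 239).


Gray = 0.299×R + 0.587×G + 0.114×B
Gray = 0.299×10 + 0.587×184 + 0.114×239
Gray = 2.990 + 108.008 + 27.246
Gray = 138.244 → round half up → 138
Gray = 138


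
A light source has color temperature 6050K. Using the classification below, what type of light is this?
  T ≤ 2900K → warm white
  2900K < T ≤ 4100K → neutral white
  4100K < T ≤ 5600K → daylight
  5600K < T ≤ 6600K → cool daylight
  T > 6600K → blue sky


Temperature: 6050K
5600K < 6050K ≤ 6600K → cool daylight
Classification: cool daylight


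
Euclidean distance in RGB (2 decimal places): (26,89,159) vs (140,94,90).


d = √[(R₁-R₂)² + (G₁-G₂)² + (B₁-B₂)²]
d = √[(26-140)² + (89-94)² + (159-90)²]
d = √[12996 + 25 + 4761]
d = √17782
d ≈ 133.35


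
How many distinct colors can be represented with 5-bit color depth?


Colors = 2^bits = 2^5
= 32 colors


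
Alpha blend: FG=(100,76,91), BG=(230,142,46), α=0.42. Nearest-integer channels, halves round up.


C = α×F + (1-α)×B, with 1-α = 0.58
R: 0.42×100 + 0.58×230 = 42.00 + 133.40 = 175.40 → 175
G: 0.42×76 + 0.58×142 = 31.92 + 82.36 = 114.28 → 114
B: 0.42×91 + 0.58×46 = 38.22 + 26.68 = 64.90 → 65
= RGB(175, 114, 65)


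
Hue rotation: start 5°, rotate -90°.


New hue = (H + rotation) mod 360
New hue = (5 -90) mod 360
= -85 mod 360
= 275°


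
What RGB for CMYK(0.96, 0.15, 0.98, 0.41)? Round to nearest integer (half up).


R = 255 × (1-C) × (1-K) = 255 × 0.04 × 0.59 = 6.018 → 6
G = 255 × (1-M) × (1-K) = 255 × 0.85 × 0.59 = 127.8825 → 128
B = 255 × (1-Y) × (1-K) = 255 × 0.02 × 0.59 = 3.009 → 3
= RGB(6, 128, 3)


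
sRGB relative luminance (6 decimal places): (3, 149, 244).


Linearize each channel (sRGB transfer function): c = v/255; c_lin = c/12.92 if c ≤ 0.04045, else ((c+0.055)/1.055)^2.4
  R: 3/255 ≈ 0.011765 ≤ 0.04045 → 0.011765/12.92 ≈ 0.000911
  G: 149/255 ≈ 0.584314 > 0.04045 → ((0.584314+0.055)/1.055)^2.4 ≈ 0.300544
  B: 244/255 ≈ 0.956863 > 0.04045 → ((0.956863+0.055)/1.055)^2.4 ≈ 0.904661
R_lin = 0.000911, G_lin = 0.300544, B_lin = 0.904661
L = 0.2126×R + 0.7152×G + 0.0722×B
L = 0.2126×0.000911 + 0.7152×0.300544 + 0.0722×0.904661
L ≈ 0.280459


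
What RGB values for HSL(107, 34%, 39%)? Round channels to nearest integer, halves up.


H=107°, S=0.34, L=0.39
C = (1-|2L-1|)×S = (1-|-0.22|)×0.34 = 0.2652
H' = H/60 = 107/60 ≈ 1.7833; X = C×(1-|H' mod 2 - 1|) = 0.05746
m = L - C/2 = 0.39 - 0.1326 = 0.2574
Sector ⌊H'⌋ = 1 → (R',G',B') = (0.05746, 0.2652, 0.0)
RGB = ((R'+m)×255, (G'+m)×255, (B'+m)×255) = (80.2893, 133.263, 65.637)
Round half up → RGB(80, 133, 66)


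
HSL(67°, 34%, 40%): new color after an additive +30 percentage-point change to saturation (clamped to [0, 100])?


Original S = 34%
Adjustment = +30 percentage points
New S = 34 + (30) = 64
Clamp to [0, 100] → 64
= HSL(67°, 64%, 40%)


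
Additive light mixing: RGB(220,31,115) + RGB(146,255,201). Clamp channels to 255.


Additive: each channel = min(255, C₁+C₂)
R: 220+146 = 366 → 255
G: 31+255 = 286 → 255
B: 115+201 = 316 → 255
= RGB(255, 255, 255)


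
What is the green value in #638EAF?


Color: #638EAF
R = 63 = 99
G = 8E = 142
B = AF = 175
Green = 142


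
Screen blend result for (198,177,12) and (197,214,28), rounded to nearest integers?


Screen: C = 255 - (255-A)×(255-B)/255, rounded to nearest integer
R: 255 - (255-198)×(255-197)/255 = 255 - 3306/255 ≈ 255 - 12.965 = 242.035 → 242
G: 255 - (255-177)×(255-214)/255 = 255 - 3198/255 ≈ 255 - 12.541 = 242.459 → 242
B: 255 - (255-12)×(255-28)/255 = 255 - 55161/255 ≈ 255 - 216.318 = 38.682 → 39
= RGB(242, 242, 39)


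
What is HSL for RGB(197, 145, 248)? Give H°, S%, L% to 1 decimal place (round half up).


Normalize: R'=197/255≈0.7725, G'=145/255≈0.5686, B'=248/255≈0.9725
Max=248/255, Min=145/255, Δ=Max-Min=103/255
L = (Max+Min)/2 = (248+145)/510 = 393/510 = 0.77058… → L = 77.1%
L > 0.5 → S = Δ/(2-Max-Min) = 103/(510-248-145) = 103/117 = 0.88034… → S = 88.0%
(the 1/255 factors cancel in S and H, so raw channel differences can be used)
Max is B' → H = 60 × ((R-G)/Δ + 4) = 60 × ((197-145)/103 + 4)
  52/103 + 4 = 0.5048… + 4 = 4.5048…
  H = 60 × 4.5048… = 270.291…° → H = 270.3°
= HSL(270.3°, 88.0%, 77.1%)


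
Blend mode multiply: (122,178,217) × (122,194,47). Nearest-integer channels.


Multiply: C = A×B/255, rounded to nearest integer
R: 122×122/255 = 14884/255 ≈ 58.369 → 58
G: 178×194/255 = 34532/255 ≈ 135.420 → 135
B: 217×47/255 = 10199/255 ≈ 39.996 → 40
= RGB(58, 135, 40)


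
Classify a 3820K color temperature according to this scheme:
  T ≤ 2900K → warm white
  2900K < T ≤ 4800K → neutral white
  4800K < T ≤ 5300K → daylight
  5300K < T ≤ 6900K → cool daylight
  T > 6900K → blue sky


Temperature: 3820K
2900K < 3820K ≤ 4800K → neutral white
Classification: neutral white


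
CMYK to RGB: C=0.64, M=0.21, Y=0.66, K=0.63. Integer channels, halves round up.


R = 255 × (1-C) × (1-K) = 255 × 0.36 × 0.37 = 33.966 → 34
G = 255 × (1-M) × (1-K) = 255 × 0.79 × 0.37 = 74.5365 → 75
B = 255 × (1-Y) × (1-K) = 255 × 0.34 × 0.37 = 32.079 → 32
= RGB(34, 75, 32)


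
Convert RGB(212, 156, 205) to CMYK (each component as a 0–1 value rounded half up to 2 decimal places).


R'=212/255≈0.8314, G'=156/255≈0.6118, B'=205/255≈0.8039
K = 1 - max(R',G',B') = 1 - 212/255 = 43/255 = 0.16862… → 0.17
(1-R'-K)/(1-K) simplifies to (max-R)/max with max = 212:
C = (212-212)/212 = 0/212 = 0 → 0.00
M = (212-156)/212 = 56/212 = 0.26415… → 0.26
Y = (212-205)/212 = 7/212 = 0.03301… → 0.03
= CMYK(0.00, 0.26, 0.03, 0.17)


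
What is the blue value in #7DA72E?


Color: #7DA72E
R = 7D = 125
G = A7 = 167
B = 2E = 46
Blue = 46


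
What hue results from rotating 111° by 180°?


New hue = (H + rotation) mod 360
New hue = (111 + 180) mod 360
= 291 mod 360
= 291°


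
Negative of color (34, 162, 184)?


Invert: (255-R, 255-G, 255-B)
R: 255-34 = 221
G: 255-162 = 93
B: 255-184 = 71
= RGB(221, 93, 71)


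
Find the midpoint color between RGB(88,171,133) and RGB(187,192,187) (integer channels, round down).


Midpoint: each channel = ⌊(C₁+C₂)/2⌋
R: ⌊(88+187)/2⌋ = 137
G: ⌊(171+192)/2⌋ = 181
B: ⌊(133+187)/2⌋ = 160
= RGB(137, 181, 160)


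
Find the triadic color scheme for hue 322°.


Triadic: equally spaced at 120° intervals
H1 = 322°
H2 = (322 + 120) mod 360 = 82°
H3 = (322 + 240) mod 360 = 202°
Triadic = 322°, 82°, 202°


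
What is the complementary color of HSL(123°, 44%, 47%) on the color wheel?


Complement = opposite side of color wheel = hue + 180°
H' = (123 + 180) mod 360 = 303°
S and L unchanged.
= HSL(303°, 44%, 47%)


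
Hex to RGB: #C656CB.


C6 → 198 (R)
56 → 86 (G)
CB → 203 (B)
= RGB(198, 86, 203)


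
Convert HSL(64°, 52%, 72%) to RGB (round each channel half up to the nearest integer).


H=64°, S=0.52, L=0.72
C = (1-|2L-1|)×S = (1-|0.44|)×0.52 = 0.2912
H' = H/60 = 64/60 ≈ 1.0667; X = C×(1-|H' mod 2 - 1|) ≈ 0.2718
m = L - C/2 = 0.72 - 0.1456 = 0.5744
Sector ⌊H'⌋ = 1 → (R',G',B') = (≈0.2718, 0.2912, 0.0)
RGB = ((R'+m)×255, (G'+m)×255, (B'+m)×255) = (215.7776, 220.728, 146.472)
Round half up → RGB(216, 221, 146)


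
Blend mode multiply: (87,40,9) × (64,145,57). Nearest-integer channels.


Multiply: C = A×B/255, rounded to nearest integer
R: 87×64/255 = 5568/255 ≈ 21.835 → 22
G: 40×145/255 = 5800/255 ≈ 22.745 → 23
B: 9×57/255 = 513/255 ≈ 2.012 → 2
= RGB(22, 23, 2)


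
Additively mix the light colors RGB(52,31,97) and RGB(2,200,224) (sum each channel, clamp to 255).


Additive: each channel = min(255, C₁+C₂)
R: 52+2 = 54 → 54
G: 31+200 = 231 → 231
B: 97+224 = 321 → 255
= RGB(54, 231, 255)


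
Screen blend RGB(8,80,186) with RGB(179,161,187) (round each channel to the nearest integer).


Screen: C = 255 - (255-A)×(255-B)/255, rounded to nearest integer
R: 255 - (255-8)×(255-179)/255 = 255 - 18772/255 ≈ 255 - 73.616 = 181.384 → 181
G: 255 - (255-80)×(255-161)/255 = 255 - 16450/255 ≈ 255 - 64.510 = 190.490 → 190
B: 255 - (255-186)×(255-187)/255 = 255 - 4692/255 ≈ 255 - 18.400 = 236.600 → 237
= RGB(181, 190, 237)


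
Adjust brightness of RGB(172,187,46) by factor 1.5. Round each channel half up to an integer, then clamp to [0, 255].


Multiply each channel by 1.5, round half up, clamp to [0, 255]
R: 172×1.5 = 258 → clamp → 255
G: 187×1.5 = 280.5 → round → 281 → clamp → 255
B: 46×1.5 = 69
= RGB(255, 255, 69)


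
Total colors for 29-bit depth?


Colors = 2^bits = 2^29
= 536,870,912 colors


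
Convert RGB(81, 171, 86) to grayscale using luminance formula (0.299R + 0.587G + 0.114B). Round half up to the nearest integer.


Gray = 0.299×R + 0.587×G + 0.114×B
Gray = 0.299×81 + 0.587×171 + 0.114×86
Gray = 24.219 + 100.377 + 9.804
Gray = 134.400 → round half up → 134
Gray = 134


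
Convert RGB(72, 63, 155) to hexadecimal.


R = 72 → 48 (hex)
G = 63 → 3F (hex)
B = 155 → 9B (hex)
Hex = #483F9B


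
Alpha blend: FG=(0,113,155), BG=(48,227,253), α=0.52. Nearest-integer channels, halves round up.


C = α×F + (1-α)×B, with 1-α = 0.48
R: 0.52×0 + 0.48×48 = 0.00 + 23.04 = 23.04 → 23
G: 0.52×113 + 0.48×227 = 58.76 + 108.96 = 167.72 → 168
B: 0.52×155 + 0.48×253 = 80.60 + 121.44 = 202.04 → 202
= RGB(23, 168, 202)


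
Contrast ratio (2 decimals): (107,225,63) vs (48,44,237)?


Linearize each sRGB channel c=v/255: c/12.92 if c ≤ 0.04045 else ((c+0.055)/1.055)^2.4
L = 0.2126×R_lin + 0.7152×G_lin + 0.0722×B_lin
Color 1 (107,225,63):
  R=107: 107/255≈0.4196 > 0.04045 → ((0.4196+0.055)/1.055)^2.4 ≈ 0.14703
  G=225: 225/255≈0.8824 > 0.04045 → ((0.8824+0.055)/1.055)^2.4 ≈ 0.75294
  B=63: 63/255≈0.2471 > 0.04045 → ((0.2471+0.055)/1.055)^2.4 ≈ 0.04971
  L1 = 0.2126×0.14703 + 0.7152×0.75294 + 0.0722×0.04971 ≈ 0.57335
Color 2 (48,44,237):
  R=48: 48/255≈0.1882 > 0.04045 → ((0.1882+0.055)/1.055)^2.4 ≈ 0.02956
  G=44: 44/255≈0.1725 > 0.04045 → ((0.1725+0.055)/1.055)^2.4 ≈ 0.02519
  B=237: 237/255≈0.9294 > 0.04045 → ((0.9294+0.055)/1.055)^2.4 ≈ 0.84687
  L2 = 0.2126×0.02956 + 0.7152×0.02519 + 0.0722×0.84687 ≈ 0.08544
Lighter = 0.57335, Darker = 0.08544
Ratio = (L_lighter + 0.05) / (L_darker + 0.05)
Ratio = (0.57335 + 0.05) / (0.08544 + 0.05) = 0.62335 / 0.13544 ≈ 4.6024
Ratio ≈ 4.60:1


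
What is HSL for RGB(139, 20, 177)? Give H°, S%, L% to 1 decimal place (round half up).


Normalize: R'=139/255≈0.5451, G'=20/255≈0.0784, B'=177/255≈0.6941
Max=177/255, Min=20/255, Δ=Max-Min=157/255
L = (Max+Min)/2 = (177+20)/510 = 197/510 = 0.38627… → L = 38.6%
L ≤ 0.5 → S = Δ/(Max+Min) = 157/(177+20) = 157/197 = 0.79695… → S = 79.7%
(the 1/255 factors cancel in S and H, so raw channel differences can be used)
Max is B' → H = 60 × ((R-G)/Δ + 4) = 60 × ((139-20)/157 + 4)
  119/157 + 4 = 0.7579… + 4 = 4.7579…
  H = 60 × 4.7579… = 285.477…° → H = 285.5°
= HSL(285.5°, 79.7%, 38.6%)


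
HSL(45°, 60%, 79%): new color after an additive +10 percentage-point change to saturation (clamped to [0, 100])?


Original S = 60%
Adjustment = +10 percentage points
New S = 60 + (10) = 70
Clamp to [0, 100] → 70
= HSL(45°, 70%, 79%)


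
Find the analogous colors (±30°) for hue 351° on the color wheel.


Base hue: 351°
Left analog: (351 - 30) mod 360 = 321°
Right analog: (351 + 30) mod 360 = 21°
Analogous hues = 321° and 21°


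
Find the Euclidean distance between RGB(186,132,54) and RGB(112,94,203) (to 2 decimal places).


d = √[(R₁-R₂)² + (G₁-G₂)² + (B₁-B₂)²]
d = √[(186-112)² + (132-94)² + (54-203)²]
d = √[5476 + 1444 + 22201]
d = √29121
d ≈ 170.65


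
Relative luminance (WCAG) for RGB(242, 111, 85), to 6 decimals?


Linearize each channel (sRGB transfer function): c = v/255; c_lin = c/12.92 if c ≤ 0.04045, else ((c+0.055)/1.055)^2.4
  R: 242/255 ≈ 0.949020 > 0.04045 → ((0.949020+0.055)/1.055)^2.4 ≈ 0.887923
  G: 111/255 ≈ 0.435294 > 0.04045 → ((0.435294+0.055)/1.055)^2.4 ≈ 0.158961
  B: 85/255 ≈ 0.333333 > 0.04045 → ((0.333333+0.055)/1.055)^2.4 ≈ 0.090842
R_lin = 0.887923, G_lin = 0.158961, B_lin = 0.090842
L = 0.2126×R + 0.7152×G + 0.0722×B
L = 0.2126×0.887923 + 0.7152×0.158961 + 0.0722×0.090842
L ≈ 0.309020


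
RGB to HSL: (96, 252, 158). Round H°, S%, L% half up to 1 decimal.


Normalize: R'=96/255≈0.3765, G'=252/255≈0.9882, B'=158/255≈0.6196
Max=252/255, Min=96/255, Δ=Max-Min=156/255
L = (Max+Min)/2 = (252+96)/510 = 348/510 = 0.68235… → L = 68.2%
L > 0.5 → S = Δ/(2-Max-Min) = 156/(510-252-96) = 156/162 = 0.96296… → S = 96.3%
(the 1/255 factors cancel in S and H, so raw channel differences can be used)
Max is G' → H = 60 × ((B-R)/Δ + 2) = 60 × ((158-96)/156 + 2)
  62/156 + 2 = 0.3974… + 2 = 2.3974…
  H = 60 × 2.3974… = 143.846…° → H = 143.8°
= HSL(143.8°, 96.3%, 68.2%)


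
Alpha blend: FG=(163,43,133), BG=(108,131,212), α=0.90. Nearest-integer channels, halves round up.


C = α×F + (1-α)×B, with 1-α = 0.10
R: 0.90×163 + 0.10×108 = 146.70 + 10.80 = 157.50 → 158
G: 0.90×43 + 0.10×131 = 38.70 + 13.10 = 51.80 → 52
B: 0.90×133 + 0.10×212 = 119.70 + 21.20 = 140.90 → 141
= RGB(158, 52, 141)


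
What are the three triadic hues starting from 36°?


Triadic: equally spaced at 120° intervals
H1 = 36°
H2 = (36 + 120) mod 360 = 156°
H3 = (36 + 240) mod 360 = 276°
Triadic = 36°, 156°, 276°


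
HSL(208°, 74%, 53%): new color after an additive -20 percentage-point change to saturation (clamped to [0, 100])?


Original S = 74%
Adjustment = -20 percentage points
New S = 74 + (-20) = 54
Clamp to [0, 100] → 54
= HSL(208°, 54%, 53%)


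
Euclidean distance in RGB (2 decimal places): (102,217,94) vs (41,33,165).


d = √[(R₁-R₂)² + (G₁-G₂)² + (B₁-B₂)²]
d = √[(102-41)² + (217-33)² + (94-165)²]
d = √[3721 + 33856 + 5041]
d = √42618
d ≈ 206.44


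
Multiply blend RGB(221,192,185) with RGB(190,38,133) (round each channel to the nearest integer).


Multiply: C = A×B/255, rounded to nearest integer
R: 221×190/255 = 41990/255 ≈ 164.667 → 165
G: 192×38/255 = 7296/255 ≈ 28.612 → 29
B: 185×133/255 = 24605/255 ≈ 96.490 → 96
= RGB(165, 29, 96)


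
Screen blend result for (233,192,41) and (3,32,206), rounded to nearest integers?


Screen: C = 255 - (255-A)×(255-B)/255, rounded to nearest integer
R: 255 - (255-233)×(255-3)/255 = 255 - 5544/255 ≈ 255 - 21.741 = 233.259 → 233
G: 255 - (255-192)×(255-32)/255 = 255 - 14049/255 ≈ 255 - 55.094 = 199.906 → 200
B: 255 - (255-41)×(255-206)/255 = 255 - 10486/255 ≈ 255 - 41.122 = 213.878 → 214
= RGB(233, 200, 214)


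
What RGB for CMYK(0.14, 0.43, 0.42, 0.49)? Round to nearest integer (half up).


R = 255 × (1-C) × (1-K) = 255 × 0.86 × 0.51 = 111.843 → 112
G = 255 × (1-M) × (1-K) = 255 × 0.57 × 0.51 = 74.1285 → 74
B = 255 × (1-Y) × (1-K) = 255 × 0.58 × 0.51 = 75.429 → 75
= RGB(112, 74, 75)


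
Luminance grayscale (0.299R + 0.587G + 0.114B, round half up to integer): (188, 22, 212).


Gray = 0.299×R + 0.587×G + 0.114×B
Gray = 0.299×188 + 0.587×22 + 0.114×212
Gray = 56.212 + 12.914 + 24.168
Gray = 93.294 → round half up → 93
Gray = 93


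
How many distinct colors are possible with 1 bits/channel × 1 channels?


Total bits = 1 bits/channel × 1 channels = 1 bits
Distinct colors = 2^1
= 2 colors


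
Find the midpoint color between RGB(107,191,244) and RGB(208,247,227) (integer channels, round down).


Midpoint: each channel = ⌊(C₁+C₂)/2⌋
R: ⌊(107+208)/2⌋ = 157
G: ⌊(191+247)/2⌋ = 219
B: ⌊(244+227)/2⌋ = 235
= RGB(157, 219, 235)


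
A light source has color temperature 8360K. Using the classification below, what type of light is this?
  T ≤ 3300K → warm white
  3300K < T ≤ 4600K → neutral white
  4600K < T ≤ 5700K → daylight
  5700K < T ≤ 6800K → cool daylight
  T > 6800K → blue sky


Temperature: 8360K
8360K > 6800K → blue sky
Classification: blue sky


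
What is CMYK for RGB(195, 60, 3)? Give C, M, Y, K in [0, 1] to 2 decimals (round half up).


R'=195/255≈0.7647, G'=60/255≈0.2353, B'=3/255≈0.0118
K = 1 - max(R',G',B') = 1 - 195/255 = 60/255 = 0.23529… → 0.24
(1-R'-K)/(1-K) simplifies to (max-R)/max with max = 195:
C = (195-195)/195 = 0/195 = 0 → 0.00
M = (195-60)/195 = 135/195 = 0.69230… → 0.69
Y = (195-3)/195 = 192/195 = 0.98461… → 0.98
= CMYK(0.00, 0.69, 0.98, 0.24)


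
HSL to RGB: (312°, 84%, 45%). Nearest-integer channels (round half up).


H=312°, S=0.84, L=0.45
C = (1-|2L-1|)×S = (1-|-0.10|)×0.84 = 0.756
H' = H/60 = 312/60 ≈ 5.2000; X = C×(1-|H' mod 2 - 1|) = 0.6048
m = L - C/2 = 0.45 - 0.378 = 0.072
Sector ⌊H'⌋ = 5 → (R',G',B') = (0.756, 0.0, 0.6048)
RGB = ((R'+m)×255, (G'+m)×255, (B'+m)×255) = (211.14, 18.36, 172.584)
Round half up → RGB(211, 18, 173)


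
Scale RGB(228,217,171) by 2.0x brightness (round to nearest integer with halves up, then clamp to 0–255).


Multiply each channel by 2.0, round half up, clamp to [0, 255]
R: 228×2.0 = 456 → clamp → 255
G: 217×2.0 = 434 → clamp → 255
B: 171×2.0 = 342 → clamp → 255
= RGB(255, 255, 255)


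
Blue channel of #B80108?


Color: #B80108
R = B8 = 184
G = 01 = 1
B = 08 = 8
Blue = 8


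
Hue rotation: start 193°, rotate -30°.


New hue = (H + rotation) mod 360
New hue = (193 -30) mod 360
= 163 mod 360
= 163°


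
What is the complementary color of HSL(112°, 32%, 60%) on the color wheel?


Complement = opposite side of color wheel = hue + 180°
H' = (112 + 180) mod 360 = 292°
S and L unchanged.
= HSL(292°, 32%, 60%)


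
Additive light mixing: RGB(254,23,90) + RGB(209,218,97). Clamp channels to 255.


Additive: each channel = min(255, C₁+C₂)
R: 254+209 = 463 → 255
G: 23+218 = 241 → 241
B: 90+97 = 187 → 187
= RGB(255, 241, 187)


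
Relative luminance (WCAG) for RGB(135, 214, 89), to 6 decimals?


Linearize each channel (sRGB transfer function): c = v/255; c_lin = c/12.92 if c ≤ 0.04045, else ((c+0.055)/1.055)^2.4
  R: 135/255 ≈ 0.529412 > 0.04045 → ((0.529412+0.055)/1.055)^2.4 ≈ 0.242281
  G: 214/255 ≈ 0.839216 > 0.04045 → ((0.839216+0.055)/1.055)^2.4 ≈ 0.672443
  B: 89/255 ≈ 0.349020 > 0.04045 → ((0.349020+0.055)/1.055)^2.4 ≈ 0.099899
R_lin = 0.242281, G_lin = 0.672443, B_lin = 0.099899
L = 0.2126×R + 0.7152×G + 0.0722×B
L = 0.2126×0.242281 + 0.7152×0.672443 + 0.0722×0.099899
L ≈ 0.539653


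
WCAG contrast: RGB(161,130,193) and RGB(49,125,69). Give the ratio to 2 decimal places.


Linearize each sRGB channel c=v/255: c/12.92 if c ≤ 0.04045 else ((c+0.055)/1.055)^2.4
L = 0.2126×R_lin + 0.7152×G_lin + 0.0722×B_lin
Color 1 (161,130,193):
  R=161: 161/255≈0.6314 > 0.04045 → ((0.6314+0.055)/1.055)^2.4 ≈ 0.35640
  G=130: 130/255≈0.5098 > 0.04045 → ((0.5098+0.055)/1.055)^2.4 ≈ 0.22323
  B=193: 193/255≈0.7569 > 0.04045 → ((0.7569+0.055)/1.055)^2.4 ≈ 0.53328
  L1 = 0.2126×0.35640 + 0.7152×0.22323 + 0.0722×0.53328 ≈ 0.27393
Color 2 (49,125,69):
  R=49: 49/255≈0.1922 > 0.04045 → ((0.1922+0.055)/1.055)^2.4 ≈ 0.03071
  G=125: 125/255≈0.4902 > 0.04045 → ((0.4902+0.055)/1.055)^2.4 ≈ 0.20508
  B=69: 69/255≈0.2706 > 0.04045 → ((0.2706+0.055)/1.055)^2.4 ≈ 0.05951
  L2 = 0.2126×0.03071 + 0.7152×0.20508 + 0.0722×0.05951 ≈ 0.15750
Lighter = 0.27393, Darker = 0.15750
Ratio = (L_lighter + 0.05) / (L_darker + 0.05)
Ratio = (0.27393 + 0.05) / (0.15750 + 0.05) = 0.32393 / 0.20750 ≈ 1.5611
Ratio ≈ 1.56:1


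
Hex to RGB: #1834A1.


18 → 24 (R)
34 → 52 (G)
A1 → 161 (B)
= RGB(24, 52, 161)


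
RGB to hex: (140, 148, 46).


R = 140 → 8C (hex)
G = 148 → 94 (hex)
B = 46 → 2E (hex)
Hex = #8C942E


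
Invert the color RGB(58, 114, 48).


Invert: (255-R, 255-G, 255-B)
R: 255-58 = 197
G: 255-114 = 141
B: 255-48 = 207
= RGB(197, 141, 207)


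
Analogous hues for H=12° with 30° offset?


Base hue: 12°
Left analog: (12 - 30) mod 360 = 342°
Right analog: (12 + 30) mod 360 = 42°
Analogous hues = 342° and 42°


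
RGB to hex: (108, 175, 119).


R = 108 → 6C (hex)
G = 175 → AF (hex)
B = 119 → 77 (hex)
Hex = #6CAF77


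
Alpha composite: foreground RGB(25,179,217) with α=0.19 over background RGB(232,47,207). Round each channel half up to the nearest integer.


C = α×F + (1-α)×B, with 1-α = 0.81
R: 0.19×25 + 0.81×232 = 4.75 + 187.92 = 192.67 → 193
G: 0.19×179 + 0.81×47 = 34.01 + 38.07 = 72.08 → 72
B: 0.19×217 + 0.81×207 = 41.23 + 167.67 = 208.90 → 209
= RGB(193, 72, 209)
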